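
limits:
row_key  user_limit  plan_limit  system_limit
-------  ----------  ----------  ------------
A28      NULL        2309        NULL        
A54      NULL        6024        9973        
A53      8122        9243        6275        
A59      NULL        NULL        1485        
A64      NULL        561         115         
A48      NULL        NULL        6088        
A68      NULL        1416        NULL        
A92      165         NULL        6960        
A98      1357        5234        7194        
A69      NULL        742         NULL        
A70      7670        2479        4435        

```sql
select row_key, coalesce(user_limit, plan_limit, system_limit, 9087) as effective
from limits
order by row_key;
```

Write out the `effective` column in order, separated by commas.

row_key=A28: user_limit=NULL, plan_limit=2309 → 2309
row_key=A48: user_limit=NULL, plan_limit=NULL, system_limit=6088 → 6088
row_key=A53: user_limit=8122 → 8122
row_key=A54: user_limit=NULL, plan_limit=6024 → 6024
row_key=A59: user_limit=NULL, plan_limit=NULL, system_limit=1485 → 1485
row_key=A64: user_limit=NULL, plan_limit=561 → 561
row_key=A68: user_limit=NULL, plan_limit=1416 → 1416
row_key=A69: user_limit=NULL, plan_limit=742 → 742
row_key=A70: user_limit=7670 → 7670
row_key=A92: user_limit=165 → 165
row_key=A98: user_limit=1357 → 1357

2309, 6088, 8122, 6024, 1485, 561, 1416, 742, 7670, 165, 1357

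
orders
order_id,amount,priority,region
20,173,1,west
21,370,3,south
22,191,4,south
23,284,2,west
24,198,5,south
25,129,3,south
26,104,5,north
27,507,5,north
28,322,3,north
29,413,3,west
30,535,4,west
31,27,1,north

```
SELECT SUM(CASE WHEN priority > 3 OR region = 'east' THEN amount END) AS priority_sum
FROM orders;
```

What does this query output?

1535

order_id=20: ✗
order_id=21: ✗
order_id=22: ✓ → 191
order_id=23: ✗
order_id=24: ✓ → 198
order_id=25: ✗
order_id=26: ✓ → 104
order_id=27: ✓ → 507
order_id=28: ✗
order_id=29: ✗
order_id=30: ✓ → 535
order_id=31: ✗
priority_sum = 191 + 198 + 104 + 507 + 535 = 1535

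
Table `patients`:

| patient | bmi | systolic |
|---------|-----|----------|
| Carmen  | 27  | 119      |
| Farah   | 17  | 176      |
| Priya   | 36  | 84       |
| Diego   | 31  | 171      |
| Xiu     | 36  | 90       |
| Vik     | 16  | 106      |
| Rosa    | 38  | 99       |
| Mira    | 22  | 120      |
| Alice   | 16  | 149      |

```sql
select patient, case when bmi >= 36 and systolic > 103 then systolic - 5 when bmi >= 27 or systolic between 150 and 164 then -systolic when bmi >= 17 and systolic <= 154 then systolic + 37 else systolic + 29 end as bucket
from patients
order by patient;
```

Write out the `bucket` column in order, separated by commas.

178, -119, -171, 205, 157, -84, -99, 135, -90

patient=Alice: ELSE → 178
patient=Carmen: bmi >= 27 or systolic between 150 and 164 → -119
patient=Diego: bmi >= 27 or systolic between 150 and 164 → -171
patient=Farah: ELSE → 205
patient=Mira: bmi >= 17 and systolic <= 154 → 157
patient=Priya: bmi >= 27 or systolic between 150 and 164 → -84
patient=Rosa: bmi >= 27 or systolic between 150 and 164 → -99
patient=Vik: ELSE → 135
patient=Xiu: bmi >= 27 or systolic between 150 and 164 → -90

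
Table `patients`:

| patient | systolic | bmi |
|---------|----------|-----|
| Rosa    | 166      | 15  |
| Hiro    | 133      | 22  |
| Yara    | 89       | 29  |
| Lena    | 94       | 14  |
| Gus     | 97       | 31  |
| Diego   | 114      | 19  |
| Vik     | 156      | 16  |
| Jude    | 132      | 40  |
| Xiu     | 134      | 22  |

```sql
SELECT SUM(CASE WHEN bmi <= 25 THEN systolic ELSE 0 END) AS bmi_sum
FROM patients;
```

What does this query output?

patient=Rosa: ✓ → 166
patient=Hiro: ✓ → 133
patient=Yara: ✗
patient=Lena: ✓ → 94
patient=Gus: ✗
patient=Diego: ✓ → 114
patient=Vik: ✓ → 156
patient=Jude: ✗
patient=Xiu: ✓ → 134
bmi_sum = 166 + 133 + 94 + 114 + 156 + 134 = 797

797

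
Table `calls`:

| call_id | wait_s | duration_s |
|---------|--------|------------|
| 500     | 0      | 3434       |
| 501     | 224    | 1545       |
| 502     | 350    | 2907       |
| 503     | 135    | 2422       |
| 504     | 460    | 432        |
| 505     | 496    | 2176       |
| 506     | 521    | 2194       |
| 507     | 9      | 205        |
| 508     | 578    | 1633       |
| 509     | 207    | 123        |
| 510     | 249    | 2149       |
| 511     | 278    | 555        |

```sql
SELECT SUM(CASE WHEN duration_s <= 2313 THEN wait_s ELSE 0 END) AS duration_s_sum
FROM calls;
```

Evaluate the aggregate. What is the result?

3022

call_id=500: ✗
call_id=501: ✓ → 224
call_id=502: ✗
call_id=503: ✗
call_id=504: ✓ → 460
call_id=505: ✓ → 496
call_id=506: ✓ → 521
call_id=507: ✓ → 9
call_id=508: ✓ → 578
call_id=509: ✓ → 207
call_id=510: ✓ → 249
call_id=511: ✓ → 278
duration_s_sum = 224 + 460 + 496 + 521 + 9 + 578 + 207 + 249 + 278 = 3022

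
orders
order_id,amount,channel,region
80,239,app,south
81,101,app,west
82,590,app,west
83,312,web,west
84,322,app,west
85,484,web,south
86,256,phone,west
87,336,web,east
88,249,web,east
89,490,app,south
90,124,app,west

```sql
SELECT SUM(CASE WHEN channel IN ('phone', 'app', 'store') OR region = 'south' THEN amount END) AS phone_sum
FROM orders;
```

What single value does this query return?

2606

order_id=80: ✓ → 239
order_id=81: ✓ → 101
order_id=82: ✓ → 590
order_id=83: ✗
order_id=84: ✓ → 322
order_id=85: ✓ → 484
order_id=86: ✓ → 256
order_id=87: ✗
order_id=88: ✗
order_id=89: ✓ → 490
order_id=90: ✓ → 124
phone_sum = 239 + 101 + 590 + 322 + 484 + 256 + 490 + 124 = 2606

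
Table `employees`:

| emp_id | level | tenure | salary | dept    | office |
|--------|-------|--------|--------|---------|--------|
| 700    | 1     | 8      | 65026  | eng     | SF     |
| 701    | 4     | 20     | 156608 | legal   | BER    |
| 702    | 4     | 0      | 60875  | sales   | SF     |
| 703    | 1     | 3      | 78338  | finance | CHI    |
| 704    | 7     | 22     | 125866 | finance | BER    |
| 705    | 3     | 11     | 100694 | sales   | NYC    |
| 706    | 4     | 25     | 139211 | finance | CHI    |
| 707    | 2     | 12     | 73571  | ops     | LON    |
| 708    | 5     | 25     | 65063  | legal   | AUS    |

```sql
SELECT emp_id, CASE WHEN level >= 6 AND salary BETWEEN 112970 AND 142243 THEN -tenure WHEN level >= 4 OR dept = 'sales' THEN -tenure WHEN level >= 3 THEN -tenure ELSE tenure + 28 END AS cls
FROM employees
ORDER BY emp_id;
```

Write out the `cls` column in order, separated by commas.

emp_id=700: ELSE → 36
emp_id=701: level >= 4 OR dept = 'sales' → -20
emp_id=702: level >= 4 OR dept = 'sales' → 0
emp_id=703: ELSE → 31
emp_id=704: level >= 6 AND salary BETWEEN 112970 AND 142243 → -22
emp_id=705: level >= 4 OR dept = 'sales' → -11
emp_id=706: level >= 4 OR dept = 'sales' → -25
emp_id=707: ELSE → 40
emp_id=708: level >= 4 OR dept = 'sales' → -25

36, -20, 0, 31, -22, -11, -25, 40, -25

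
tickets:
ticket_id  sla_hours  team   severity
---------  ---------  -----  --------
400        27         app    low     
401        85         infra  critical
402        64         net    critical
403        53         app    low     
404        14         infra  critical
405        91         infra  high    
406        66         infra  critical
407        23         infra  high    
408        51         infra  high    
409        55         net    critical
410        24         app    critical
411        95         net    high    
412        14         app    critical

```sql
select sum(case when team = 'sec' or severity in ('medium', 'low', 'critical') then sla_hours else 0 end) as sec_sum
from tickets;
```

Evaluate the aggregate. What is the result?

ticket_id=400: ✓ → 27
ticket_id=401: ✓ → 85
ticket_id=402: ✓ → 64
ticket_id=403: ✓ → 53
ticket_id=404: ✓ → 14
ticket_id=405: ✗
ticket_id=406: ✓ → 66
ticket_id=407: ✗
ticket_id=408: ✗
ticket_id=409: ✓ → 55
ticket_id=410: ✓ → 24
ticket_id=411: ✗
ticket_id=412: ✓ → 14
sec_sum = 27 + 85 + 64 + 53 + 14 + 66 + 55 + 24 + 14 = 402

402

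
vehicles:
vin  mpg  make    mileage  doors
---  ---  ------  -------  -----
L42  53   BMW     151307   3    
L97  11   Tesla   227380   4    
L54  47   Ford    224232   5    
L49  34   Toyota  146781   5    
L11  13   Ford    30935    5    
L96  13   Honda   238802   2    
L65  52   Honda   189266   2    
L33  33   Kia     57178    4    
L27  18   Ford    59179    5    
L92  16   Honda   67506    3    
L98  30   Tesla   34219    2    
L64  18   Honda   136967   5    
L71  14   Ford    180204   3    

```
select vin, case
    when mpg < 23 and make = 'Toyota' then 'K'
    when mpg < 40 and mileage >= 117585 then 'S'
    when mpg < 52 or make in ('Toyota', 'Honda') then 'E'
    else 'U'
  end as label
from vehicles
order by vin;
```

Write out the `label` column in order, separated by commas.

vin=L11: mpg < 52 or make in ('Toyota', 'Honda') → E
vin=L27: mpg < 52 or make in ('Toyota', 'Honda') → E
vin=L33: mpg < 52 or make in ('Toyota', 'Honda') → E
vin=L42: ELSE → U
vin=L49: mpg < 40 and mileage >= 117585 → S
vin=L54: mpg < 52 or make in ('Toyota', 'Honda') → E
vin=L64: mpg < 40 and mileage >= 117585 → S
vin=L65: mpg < 52 or make in ('Toyota', 'Honda') → E
vin=L71: mpg < 40 and mileage >= 117585 → S
vin=L92: mpg < 52 or make in ('Toyota', 'Honda') → E
vin=L96: mpg < 40 and mileage >= 117585 → S
vin=L97: mpg < 40 and mileage >= 117585 → S
vin=L98: mpg < 52 or make in ('Toyota', 'Honda') → E

E, E, E, U, S, E, S, E, S, E, S, S, E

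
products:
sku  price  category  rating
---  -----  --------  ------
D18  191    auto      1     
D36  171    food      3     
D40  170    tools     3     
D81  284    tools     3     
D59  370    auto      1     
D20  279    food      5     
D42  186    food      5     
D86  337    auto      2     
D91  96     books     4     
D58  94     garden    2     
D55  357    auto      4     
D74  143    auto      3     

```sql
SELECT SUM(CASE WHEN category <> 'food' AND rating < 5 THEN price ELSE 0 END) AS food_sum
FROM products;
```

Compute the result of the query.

2042

sku=D18: ✓ → 191
sku=D36: ✗
sku=D40: ✓ → 170
sku=D81: ✓ → 284
sku=D59: ✓ → 370
sku=D20: ✗
sku=D42: ✗
sku=D86: ✓ → 337
sku=D91: ✓ → 96
sku=D58: ✓ → 94
sku=D55: ✓ → 357
sku=D74: ✓ → 143
food_sum = 191 + 170 + 284 + 370 + 337 + 96 + 94 + 357 + 143 = 2042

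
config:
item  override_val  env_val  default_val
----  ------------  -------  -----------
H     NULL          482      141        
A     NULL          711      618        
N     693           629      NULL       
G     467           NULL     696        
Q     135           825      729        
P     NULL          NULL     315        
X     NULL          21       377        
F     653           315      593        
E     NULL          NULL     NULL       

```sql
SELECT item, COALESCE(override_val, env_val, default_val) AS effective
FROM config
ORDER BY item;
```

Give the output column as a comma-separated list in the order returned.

711, NULL, 653, 467, 482, 693, 315, 135, 21

item=A: override_val=NULL, env_val=711 → 711
item=E: override_val=NULL, env_val=NULL, default_val=NULL (all NULL) → NULL
item=F: override_val=653 → 653
item=G: override_val=467 → 467
item=H: override_val=NULL, env_val=482 → 482
item=N: override_val=693 → 693
item=P: override_val=NULL, env_val=NULL, default_val=315 → 315
item=Q: override_val=135 → 135
item=X: override_val=NULL, env_val=21 → 21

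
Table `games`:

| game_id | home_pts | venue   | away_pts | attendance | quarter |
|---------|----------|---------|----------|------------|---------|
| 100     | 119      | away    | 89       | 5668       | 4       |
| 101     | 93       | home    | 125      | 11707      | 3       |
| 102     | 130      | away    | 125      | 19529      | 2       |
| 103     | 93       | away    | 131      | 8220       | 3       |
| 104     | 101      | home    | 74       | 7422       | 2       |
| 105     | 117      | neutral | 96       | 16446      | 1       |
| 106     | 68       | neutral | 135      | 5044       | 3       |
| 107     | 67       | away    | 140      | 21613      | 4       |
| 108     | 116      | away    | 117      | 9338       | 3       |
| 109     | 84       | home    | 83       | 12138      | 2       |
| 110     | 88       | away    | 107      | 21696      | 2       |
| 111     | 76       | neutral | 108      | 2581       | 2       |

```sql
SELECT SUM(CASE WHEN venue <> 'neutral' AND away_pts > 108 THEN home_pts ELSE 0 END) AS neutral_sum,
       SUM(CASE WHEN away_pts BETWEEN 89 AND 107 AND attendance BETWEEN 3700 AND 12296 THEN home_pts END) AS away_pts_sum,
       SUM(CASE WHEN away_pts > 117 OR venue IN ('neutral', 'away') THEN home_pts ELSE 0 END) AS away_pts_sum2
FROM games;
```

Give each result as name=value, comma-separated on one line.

neutral_sum=499, away_pts_sum=119, away_pts_sum2=967

[neutral_sum: venue <> 'neutral' AND away_pts > 108]
game_id=100: ✗
game_id=101: ✓ → 93
game_id=102: ✓ → 130
game_id=103: ✓ → 93
game_id=104: ✗
game_id=105: ✗
game_id=106: ✗
game_id=107: ✓ → 67
game_id=108: ✓ → 116
game_id=109: ✗
game_id=110: ✗
game_id=111: ✗
neutral_sum = 93 + 130 + 93 + 67 + 116 = 499
—
[away_pts_sum: away_pts BETWEEN 89 AND 107 AND attendance BETWEEN 3700 AND 12296]
game_id=100: ✓ → 119
game_id=101: ✗
game_id=102: ✗
game_id=103: ✗
game_id=104: ✗
game_id=105: ✗
game_id=106: ✗
game_id=107: ✗
game_id=108: ✗
game_id=109: ✗
game_id=110: ✗
game_id=111: ✗
away_pts_sum = 119
—
[away_pts_sum2: away_pts > 117 OR venue IN ('neutral', 'away')]
game_id=100: ✓ → 119
game_id=101: ✓ → 93
game_id=102: ✓ → 130
game_id=103: ✓ → 93
game_id=104: ✗
game_id=105: ✓ → 117
game_id=106: ✓ → 68
game_id=107: ✓ → 67
game_id=108: ✓ → 116
game_id=109: ✗
game_id=110: ✓ → 88
game_id=111: ✓ → 76
away_pts_sum2 = 119 + 93 + 130 + 93 + 117 + 68 + 67 + 116 + 88 + 76 = 967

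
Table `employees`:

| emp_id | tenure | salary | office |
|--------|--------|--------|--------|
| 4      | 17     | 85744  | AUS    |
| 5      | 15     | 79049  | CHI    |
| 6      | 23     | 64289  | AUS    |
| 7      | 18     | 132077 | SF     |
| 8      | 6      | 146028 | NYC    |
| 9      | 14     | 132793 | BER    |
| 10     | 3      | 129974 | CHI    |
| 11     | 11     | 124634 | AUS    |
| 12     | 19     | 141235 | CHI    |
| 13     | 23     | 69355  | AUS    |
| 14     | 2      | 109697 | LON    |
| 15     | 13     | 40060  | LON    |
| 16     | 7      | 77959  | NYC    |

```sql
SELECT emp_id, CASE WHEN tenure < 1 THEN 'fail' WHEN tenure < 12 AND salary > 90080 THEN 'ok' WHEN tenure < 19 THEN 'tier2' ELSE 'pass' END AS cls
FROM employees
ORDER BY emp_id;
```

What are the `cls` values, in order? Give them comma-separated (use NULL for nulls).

emp_id=4: tenure < 19 → tier2
emp_id=5: tenure < 19 → tier2
emp_id=6: ELSE → pass
emp_id=7: tenure < 19 → tier2
emp_id=8: tenure < 12 AND salary > 90080 → ok
emp_id=9: tenure < 19 → tier2
emp_id=10: tenure < 12 AND salary > 90080 → ok
emp_id=11: tenure < 12 AND salary > 90080 → ok
emp_id=12: ELSE → pass
emp_id=13: ELSE → pass
emp_id=14: tenure < 12 AND salary > 90080 → ok
emp_id=15: tenure < 19 → tier2
emp_id=16: tenure < 19 → tier2

tier2, tier2, pass, tier2, ok, tier2, ok, ok, pass, pass, ok, tier2, tier2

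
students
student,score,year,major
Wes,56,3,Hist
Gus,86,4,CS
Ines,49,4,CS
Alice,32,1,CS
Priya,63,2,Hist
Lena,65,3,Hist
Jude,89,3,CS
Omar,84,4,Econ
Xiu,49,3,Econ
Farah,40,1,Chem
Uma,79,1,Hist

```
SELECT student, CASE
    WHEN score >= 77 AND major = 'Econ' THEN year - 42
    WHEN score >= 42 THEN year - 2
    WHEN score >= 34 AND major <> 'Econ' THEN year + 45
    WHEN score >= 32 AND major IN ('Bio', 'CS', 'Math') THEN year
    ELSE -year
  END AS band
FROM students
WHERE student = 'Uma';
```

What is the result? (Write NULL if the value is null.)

student = Uma: score=79, year=1, major=Hist.
score >= 77 AND major = 'Econ' → false
score >= 42 → true → -1

-1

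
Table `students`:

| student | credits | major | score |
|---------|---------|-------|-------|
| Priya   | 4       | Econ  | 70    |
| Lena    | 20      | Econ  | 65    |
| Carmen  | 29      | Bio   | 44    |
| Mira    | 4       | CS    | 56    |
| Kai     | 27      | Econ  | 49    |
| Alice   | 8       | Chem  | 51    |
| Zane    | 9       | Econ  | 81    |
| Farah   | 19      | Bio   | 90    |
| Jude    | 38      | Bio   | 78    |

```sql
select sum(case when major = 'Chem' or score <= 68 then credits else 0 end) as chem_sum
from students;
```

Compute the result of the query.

student=Priya: ✗
student=Lena: ✓ → 20
student=Carmen: ✓ → 29
student=Mira: ✓ → 4
student=Kai: ✓ → 27
student=Alice: ✓ → 8
student=Zane: ✗
student=Farah: ✗
student=Jude: ✗
chem_sum = 20 + 29 + 4 + 27 + 8 = 88

88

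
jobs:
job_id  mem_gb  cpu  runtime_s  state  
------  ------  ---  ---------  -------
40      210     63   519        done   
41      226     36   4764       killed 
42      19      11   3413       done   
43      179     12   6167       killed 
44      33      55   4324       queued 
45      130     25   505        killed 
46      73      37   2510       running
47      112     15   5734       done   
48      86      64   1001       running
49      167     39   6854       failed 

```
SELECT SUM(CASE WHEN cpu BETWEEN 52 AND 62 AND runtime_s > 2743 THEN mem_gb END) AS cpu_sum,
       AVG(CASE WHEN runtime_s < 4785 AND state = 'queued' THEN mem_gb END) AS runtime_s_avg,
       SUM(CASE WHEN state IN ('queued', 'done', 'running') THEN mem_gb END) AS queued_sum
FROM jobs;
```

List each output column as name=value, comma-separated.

cpu_sum=33, runtime_s_avg=33, queued_sum=533

[cpu_sum: cpu BETWEEN 52 AND 62 AND runtime_s > 2743]
job_id=40: ✗
job_id=41: ✗
job_id=42: ✗
job_id=43: ✗
job_id=44: ✓ → 33
job_id=45: ✗
job_id=46: ✗
job_id=47: ✗
job_id=48: ✗
job_id=49: ✗
cpu_sum = 33
—
[runtime_s_avg: runtime_s < 4785 AND state = 'queued']
job_id=40: ✗
job_id=41: ✗
job_id=42: ✗
job_id=43: ✗
job_id=44: ✓ → 33
job_id=45: ✗
job_id=46: ✗
job_id=47: ✗
job_id=48: ✗
job_id=49: ✗
runtime_s_avg = 33
—
[queued_sum: state IN ('queued', 'done', 'running')]
job_id=40: ✓ → 210
job_id=41: ✗
job_id=42: ✓ → 19
job_id=43: ✗
job_id=44: ✓ → 33
job_id=45: ✗
job_id=46: ✓ → 73
job_id=47: ✓ → 112
job_id=48: ✓ → 86
job_id=49: ✗
queued_sum = 210 + 19 + 33 + 73 + 112 + 86 = 533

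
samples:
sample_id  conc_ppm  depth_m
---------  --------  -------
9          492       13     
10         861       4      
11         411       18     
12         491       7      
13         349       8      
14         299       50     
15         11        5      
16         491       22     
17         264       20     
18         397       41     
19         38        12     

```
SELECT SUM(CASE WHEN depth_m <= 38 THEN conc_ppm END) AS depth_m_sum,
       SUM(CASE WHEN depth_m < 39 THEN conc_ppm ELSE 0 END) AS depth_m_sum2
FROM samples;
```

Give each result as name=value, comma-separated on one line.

depth_m_sum=3408, depth_m_sum2=3408

[depth_m_sum: depth_m <= 38]
sample_id=9: ✓ → 492
sample_id=10: ✓ → 861
sample_id=11: ✓ → 411
sample_id=12: ✓ → 491
sample_id=13: ✓ → 349
sample_id=14: ✗
sample_id=15: ✓ → 11
sample_id=16: ✓ → 491
sample_id=17: ✓ → 264
sample_id=18: ✗
sample_id=19: ✓ → 38
depth_m_sum = 492 + 861 + 411 + 491 + 349 + 11 + 491 + 264 + 38 = 3408
—
[depth_m_sum2: depth_m < 39]
sample_id=9: ✓ → 492
sample_id=10: ✓ → 861
sample_id=11: ✓ → 411
sample_id=12: ✓ → 491
sample_id=13: ✓ → 349
sample_id=14: ✗
sample_id=15: ✓ → 11
sample_id=16: ✓ → 491
sample_id=17: ✓ → 264
sample_id=18: ✗
sample_id=19: ✓ → 38
depth_m_sum2 = 492 + 861 + 411 + 491 + 349 + 11 + 491 + 264 + 38 = 3408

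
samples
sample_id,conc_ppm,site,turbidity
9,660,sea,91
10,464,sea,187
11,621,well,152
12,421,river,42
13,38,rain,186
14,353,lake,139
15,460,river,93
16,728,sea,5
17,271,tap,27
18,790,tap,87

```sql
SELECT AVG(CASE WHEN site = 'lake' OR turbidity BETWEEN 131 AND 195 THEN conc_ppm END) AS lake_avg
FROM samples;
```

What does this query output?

369

sample_id=9: ✗
sample_id=10: ✓ → 464
sample_id=11: ✓ → 621
sample_id=12: ✗
sample_id=13: ✓ → 38
sample_id=14: ✓ → 353
sample_id=15: ✗
sample_id=16: ✗
sample_id=17: ✗
sample_id=18: ✗
lake_avg = (464 + 621 + 38 + 353) / 4 = 369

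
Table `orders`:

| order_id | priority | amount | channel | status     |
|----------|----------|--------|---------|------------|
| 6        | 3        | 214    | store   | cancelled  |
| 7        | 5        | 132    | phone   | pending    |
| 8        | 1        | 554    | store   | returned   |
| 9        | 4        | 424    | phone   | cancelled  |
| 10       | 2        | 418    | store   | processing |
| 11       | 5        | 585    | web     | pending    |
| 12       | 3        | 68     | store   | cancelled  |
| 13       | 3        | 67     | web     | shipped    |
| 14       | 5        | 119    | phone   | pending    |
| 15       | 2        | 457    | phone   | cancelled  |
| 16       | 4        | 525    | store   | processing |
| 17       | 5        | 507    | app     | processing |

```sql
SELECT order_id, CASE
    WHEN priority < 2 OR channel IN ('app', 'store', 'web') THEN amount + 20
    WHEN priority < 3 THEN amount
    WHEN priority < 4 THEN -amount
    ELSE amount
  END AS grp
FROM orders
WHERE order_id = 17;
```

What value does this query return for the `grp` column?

order_id = 17: priority=5, amount=507, channel=app, status=processing.
priority < 2 OR channel IN ('app', 'store', 'web') → true → 527

527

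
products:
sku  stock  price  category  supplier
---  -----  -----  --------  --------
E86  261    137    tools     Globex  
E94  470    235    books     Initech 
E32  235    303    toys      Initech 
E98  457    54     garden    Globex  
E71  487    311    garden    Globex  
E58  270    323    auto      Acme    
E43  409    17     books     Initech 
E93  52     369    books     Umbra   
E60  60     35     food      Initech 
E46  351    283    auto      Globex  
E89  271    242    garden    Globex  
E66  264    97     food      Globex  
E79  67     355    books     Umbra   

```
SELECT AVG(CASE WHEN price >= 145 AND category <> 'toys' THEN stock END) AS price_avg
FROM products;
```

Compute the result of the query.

281.1428571429

sku=E86: ✗
sku=E94: ✓ → 470
sku=E32: ✗
sku=E98: ✗
sku=E71: ✓ → 487
sku=E58: ✓ → 270
sku=E43: ✗
sku=E93: ✓ → 52
sku=E60: ✗
sku=E46: ✓ → 351
sku=E89: ✓ → 271
sku=E66: ✗
sku=E79: ✓ → 67
price_avg = (470 + 487 + 270 + 52 + 351 + 271 + 67) / 7 = 281.1428571429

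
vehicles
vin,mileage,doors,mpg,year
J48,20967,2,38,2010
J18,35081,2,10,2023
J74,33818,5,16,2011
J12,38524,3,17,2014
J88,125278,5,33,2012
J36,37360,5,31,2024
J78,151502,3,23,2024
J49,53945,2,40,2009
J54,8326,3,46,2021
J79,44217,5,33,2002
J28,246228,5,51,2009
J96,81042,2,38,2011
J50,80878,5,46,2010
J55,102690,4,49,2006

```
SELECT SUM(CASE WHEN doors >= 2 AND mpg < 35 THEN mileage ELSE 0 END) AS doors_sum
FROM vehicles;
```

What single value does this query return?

465780

vin=J48: ✗
vin=J18: ✓ → 35081
vin=J74: ✓ → 33818
vin=J12: ✓ → 38524
vin=J88: ✓ → 125278
vin=J36: ✓ → 37360
vin=J78: ✓ → 151502
vin=J49: ✗
vin=J54: ✗
vin=J79: ✓ → 44217
vin=J28: ✗
vin=J96: ✗
vin=J50: ✗
vin=J55: ✗
doors_sum = 35081 + 33818 + 38524 + 125278 + 37360 + 151502 + 44217 = 465780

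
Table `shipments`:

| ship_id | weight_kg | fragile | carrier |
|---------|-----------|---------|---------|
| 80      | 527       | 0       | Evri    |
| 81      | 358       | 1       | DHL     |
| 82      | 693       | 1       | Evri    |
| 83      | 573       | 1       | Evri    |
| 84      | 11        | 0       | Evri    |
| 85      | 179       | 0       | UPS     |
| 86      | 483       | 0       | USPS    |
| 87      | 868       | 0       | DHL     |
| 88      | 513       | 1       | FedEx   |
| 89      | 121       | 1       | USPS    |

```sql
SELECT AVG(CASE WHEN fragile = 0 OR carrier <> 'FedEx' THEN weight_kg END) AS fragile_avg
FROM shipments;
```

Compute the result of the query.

423.6666666667

ship_id=80: ✓ → 527
ship_id=81: ✓ → 358
ship_id=82: ✓ → 693
ship_id=83: ✓ → 573
ship_id=84: ✓ → 11
ship_id=85: ✓ → 179
ship_id=86: ✓ → 483
ship_id=87: ✓ → 868
ship_id=88: ✗
ship_id=89: ✓ → 121
fragile_avg = (527 + 358 + 693 + 573 + 11 + 179 + 483 + 868 + 121) / 9 = 423.6666666667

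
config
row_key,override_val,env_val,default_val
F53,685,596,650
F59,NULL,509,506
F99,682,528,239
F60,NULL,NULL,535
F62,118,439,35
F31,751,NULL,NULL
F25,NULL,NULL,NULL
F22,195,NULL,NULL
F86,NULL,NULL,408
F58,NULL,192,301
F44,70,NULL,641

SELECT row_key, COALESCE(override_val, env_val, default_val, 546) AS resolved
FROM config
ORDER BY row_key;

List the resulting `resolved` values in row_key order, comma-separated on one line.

195, 546, 751, 70, 685, 192, 509, 535, 118, 408, 682

row_key=F22: override_val=195 → 195
row_key=F25: override_val=NULL, env_val=NULL, default_val=NULL, → literal 546 → 546
row_key=F31: override_val=751 → 751
row_key=F44: override_val=70 → 70
row_key=F53: override_val=685 → 685
row_key=F58: override_val=NULL, env_val=192 → 192
row_key=F59: override_val=NULL, env_val=509 → 509
row_key=F60: override_val=NULL, env_val=NULL, default_val=535 → 535
row_key=F62: override_val=118 → 118
row_key=F86: override_val=NULL, env_val=NULL, default_val=408 → 408
row_key=F99: override_val=682 → 682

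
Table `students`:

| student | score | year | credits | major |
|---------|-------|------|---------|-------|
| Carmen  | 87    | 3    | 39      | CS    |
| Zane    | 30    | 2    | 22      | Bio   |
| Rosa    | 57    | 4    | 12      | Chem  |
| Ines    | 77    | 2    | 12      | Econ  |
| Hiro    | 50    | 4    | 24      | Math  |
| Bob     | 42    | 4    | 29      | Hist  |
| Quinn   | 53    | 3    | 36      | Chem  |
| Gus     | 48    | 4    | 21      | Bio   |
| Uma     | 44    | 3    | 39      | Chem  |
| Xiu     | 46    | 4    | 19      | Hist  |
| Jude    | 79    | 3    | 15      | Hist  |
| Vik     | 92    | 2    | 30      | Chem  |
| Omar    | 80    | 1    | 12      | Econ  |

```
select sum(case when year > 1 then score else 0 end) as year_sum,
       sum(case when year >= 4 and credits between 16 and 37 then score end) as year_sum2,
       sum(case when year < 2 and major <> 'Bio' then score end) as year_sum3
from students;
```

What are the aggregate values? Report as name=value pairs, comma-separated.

year_sum=705, year_sum2=186, year_sum3=80

[year_sum: year > 1]
student=Carmen: ✓ → 87
student=Zane: ✓ → 30
student=Rosa: ✓ → 57
student=Ines: ✓ → 77
student=Hiro: ✓ → 50
student=Bob: ✓ → 42
student=Quinn: ✓ → 53
student=Gus: ✓ → 48
student=Uma: ✓ → 44
student=Xiu: ✓ → 46
student=Jude: ✓ → 79
student=Vik: ✓ → 92
student=Omar: ✗
year_sum = 87 + 30 + 57 + 77 + 50 + 42 + 53 + 48 + 44 + 46 + 79 + 92 = 705
—
[year_sum2: year >= 4 and credits between 16 and 37]
student=Carmen: ✗
student=Zane: ✗
student=Rosa: ✗
student=Ines: ✗
student=Hiro: ✓ → 50
student=Bob: ✓ → 42
student=Quinn: ✗
student=Gus: ✓ → 48
student=Uma: ✗
student=Xiu: ✓ → 46
student=Jude: ✗
student=Vik: ✗
student=Omar: ✗
year_sum2 = 50 + 42 + 48 + 46 = 186
—
[year_sum3: year < 2 and major <> 'Bio']
student=Carmen: ✗
student=Zane: ✗
student=Rosa: ✗
student=Ines: ✗
student=Hiro: ✗
student=Bob: ✗
student=Quinn: ✗
student=Gus: ✗
student=Uma: ✗
student=Xiu: ✗
student=Jude: ✗
student=Vik: ✗
student=Omar: ✓ → 80
year_sum3 = 80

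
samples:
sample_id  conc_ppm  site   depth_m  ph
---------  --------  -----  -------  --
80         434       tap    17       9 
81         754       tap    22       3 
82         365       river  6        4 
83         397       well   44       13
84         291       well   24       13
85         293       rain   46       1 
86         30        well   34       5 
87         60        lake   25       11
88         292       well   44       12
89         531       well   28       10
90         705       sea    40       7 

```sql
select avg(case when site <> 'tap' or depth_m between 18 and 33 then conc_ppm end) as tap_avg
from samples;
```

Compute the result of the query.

371.8

sample_id=80: ✗
sample_id=81: ✓ → 754
sample_id=82: ✓ → 365
sample_id=83: ✓ → 397
sample_id=84: ✓ → 291
sample_id=85: ✓ → 293
sample_id=86: ✓ → 30
sample_id=87: ✓ → 60
sample_id=88: ✓ → 292
sample_id=89: ✓ → 531
sample_id=90: ✓ → 705
tap_avg = (754 + 365 + 397 + 291 + 293 + 30 + 60 + 292 + 531 + 705) / 10 = 371.8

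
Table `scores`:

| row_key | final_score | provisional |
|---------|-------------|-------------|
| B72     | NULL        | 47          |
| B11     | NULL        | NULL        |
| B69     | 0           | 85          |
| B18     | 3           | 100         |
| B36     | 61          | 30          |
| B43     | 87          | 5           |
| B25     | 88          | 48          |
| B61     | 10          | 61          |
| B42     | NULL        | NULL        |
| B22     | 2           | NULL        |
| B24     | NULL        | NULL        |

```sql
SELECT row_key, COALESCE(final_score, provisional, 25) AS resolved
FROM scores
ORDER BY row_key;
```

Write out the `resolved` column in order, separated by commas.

25, 3, 2, 25, 88, 61, 25, 87, 10, 0, 47

row_key=B11: final_score=NULL, provisional=NULL, → literal 25 → 25
row_key=B18: final_score=3 → 3
row_key=B22: final_score=2 → 2
row_key=B24: final_score=NULL, provisional=NULL, → literal 25 → 25
row_key=B25: final_score=88 → 88
row_key=B36: final_score=61 → 61
row_key=B42: final_score=NULL, provisional=NULL, → literal 25 → 25
row_key=B43: final_score=87 → 87
row_key=B61: final_score=10 → 10
row_key=B69: final_score=0 → 0
row_key=B72: final_score=NULL, provisional=47 → 47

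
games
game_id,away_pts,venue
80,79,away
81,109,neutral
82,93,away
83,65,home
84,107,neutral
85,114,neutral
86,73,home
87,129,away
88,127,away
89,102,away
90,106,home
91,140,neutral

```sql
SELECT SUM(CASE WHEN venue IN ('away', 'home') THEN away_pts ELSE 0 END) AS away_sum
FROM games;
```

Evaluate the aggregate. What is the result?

game_id=80: ✓ → 79
game_id=81: ✗
game_id=82: ✓ → 93
game_id=83: ✓ → 65
game_id=84: ✗
game_id=85: ✗
game_id=86: ✓ → 73
game_id=87: ✓ → 129
game_id=88: ✓ → 127
game_id=89: ✓ → 102
game_id=90: ✓ → 106
game_id=91: ✗
away_sum = 79 + 93 + 65 + 73 + 129 + 127 + 102 + 106 = 774

774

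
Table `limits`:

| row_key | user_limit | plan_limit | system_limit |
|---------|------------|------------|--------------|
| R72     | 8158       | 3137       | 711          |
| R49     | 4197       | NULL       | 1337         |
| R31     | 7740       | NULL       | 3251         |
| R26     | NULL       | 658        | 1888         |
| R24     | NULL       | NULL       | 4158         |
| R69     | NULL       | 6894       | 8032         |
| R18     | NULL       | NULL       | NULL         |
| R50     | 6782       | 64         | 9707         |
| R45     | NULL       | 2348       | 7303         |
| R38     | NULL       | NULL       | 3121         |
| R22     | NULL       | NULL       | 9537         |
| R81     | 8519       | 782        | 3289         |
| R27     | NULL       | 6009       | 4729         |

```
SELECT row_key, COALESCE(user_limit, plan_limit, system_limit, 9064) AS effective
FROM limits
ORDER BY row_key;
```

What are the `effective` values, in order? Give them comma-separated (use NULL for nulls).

9064, 9537, 4158, 658, 6009, 7740, 3121, 2348, 4197, 6782, 6894, 8158, 8519

row_key=R18: user_limit=NULL, plan_limit=NULL, system_limit=NULL, → literal 9064 → 9064
row_key=R22: user_limit=NULL, plan_limit=NULL, system_limit=9537 → 9537
row_key=R24: user_limit=NULL, plan_limit=NULL, system_limit=4158 → 4158
row_key=R26: user_limit=NULL, plan_limit=658 → 658
row_key=R27: user_limit=NULL, plan_limit=6009 → 6009
row_key=R31: user_limit=7740 → 7740
row_key=R38: user_limit=NULL, plan_limit=NULL, system_limit=3121 → 3121
row_key=R45: user_limit=NULL, plan_limit=2348 → 2348
row_key=R49: user_limit=4197 → 4197
row_key=R50: user_limit=6782 → 6782
row_key=R69: user_limit=NULL, plan_limit=6894 → 6894
row_key=R72: user_limit=8158 → 8158
row_key=R81: user_limit=8519 → 8519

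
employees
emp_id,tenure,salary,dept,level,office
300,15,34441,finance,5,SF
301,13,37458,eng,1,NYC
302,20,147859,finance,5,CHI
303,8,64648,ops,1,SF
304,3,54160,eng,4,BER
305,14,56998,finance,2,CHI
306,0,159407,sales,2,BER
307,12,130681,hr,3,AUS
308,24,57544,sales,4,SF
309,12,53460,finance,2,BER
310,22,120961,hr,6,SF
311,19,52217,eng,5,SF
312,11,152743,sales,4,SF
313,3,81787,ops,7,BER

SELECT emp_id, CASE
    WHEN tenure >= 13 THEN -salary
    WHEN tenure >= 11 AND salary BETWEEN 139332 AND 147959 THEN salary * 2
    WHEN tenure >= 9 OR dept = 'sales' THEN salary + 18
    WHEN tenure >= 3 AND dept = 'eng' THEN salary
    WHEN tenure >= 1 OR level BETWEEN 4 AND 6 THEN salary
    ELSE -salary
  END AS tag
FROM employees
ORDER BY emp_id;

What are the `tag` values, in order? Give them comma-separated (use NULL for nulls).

-34441, -37458, -147859, 64648, 54160, -56998, 159425, 130699, -57544, 53478, -120961, -52217, 152761, 81787

emp_id=300: tenure >= 13 → -34441
emp_id=301: tenure >= 13 → -37458
emp_id=302: tenure >= 13 → -147859
emp_id=303: tenure >= 1 OR level BETWEEN 4 AND 6 → 64648
emp_id=304: tenure >= 3 AND dept = 'eng' → 54160
emp_id=305: tenure >= 13 → -56998
emp_id=306: tenure >= 9 OR dept = 'sales' → 159425
emp_id=307: tenure >= 9 OR dept = 'sales' → 130699
emp_id=308: tenure >= 13 → -57544
emp_id=309: tenure >= 9 OR dept = 'sales' → 53478
emp_id=310: tenure >= 13 → -120961
emp_id=311: tenure >= 13 → -52217
emp_id=312: tenure >= 9 OR dept = 'sales' → 152761
emp_id=313: tenure >= 1 OR level BETWEEN 4 AND 6 → 81787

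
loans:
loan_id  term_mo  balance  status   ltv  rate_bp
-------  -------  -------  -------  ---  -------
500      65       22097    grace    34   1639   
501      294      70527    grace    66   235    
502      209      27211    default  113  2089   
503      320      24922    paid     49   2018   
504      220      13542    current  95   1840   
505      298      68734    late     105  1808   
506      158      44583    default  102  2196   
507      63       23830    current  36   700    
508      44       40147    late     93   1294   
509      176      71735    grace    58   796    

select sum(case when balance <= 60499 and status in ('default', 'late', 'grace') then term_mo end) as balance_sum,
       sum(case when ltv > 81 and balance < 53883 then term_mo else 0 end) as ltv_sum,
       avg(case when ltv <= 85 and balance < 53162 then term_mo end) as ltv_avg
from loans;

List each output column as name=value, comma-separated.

balance_sum=476, ltv_sum=631, ltv_avg=149.3333333333

[balance_sum: balance <= 60499 and status in ('default', 'late', 'grace')]
loan_id=500: ✓ → 65
loan_id=501: ✗
loan_id=502: ✓ → 209
loan_id=503: ✗
loan_id=504: ✗
loan_id=505: ✗
loan_id=506: ✓ → 158
loan_id=507: ✗
loan_id=508: ✓ → 44
loan_id=509: ✗
balance_sum = 65 + 209 + 158 + 44 = 476
—
[ltv_sum: ltv > 81 and balance < 53883]
loan_id=500: ✗
loan_id=501: ✗
loan_id=502: ✓ → 209
loan_id=503: ✗
loan_id=504: ✓ → 220
loan_id=505: ✗
loan_id=506: ✓ → 158
loan_id=507: ✗
loan_id=508: ✓ → 44
loan_id=509: ✗
ltv_sum = 209 + 220 + 158 + 44 = 631
—
[ltv_avg: ltv <= 85 and balance < 53162]
loan_id=500: ✓ → 65
loan_id=501: ✗
loan_id=502: ✗
loan_id=503: ✓ → 320
loan_id=504: ✗
loan_id=505: ✗
loan_id=506: ✗
loan_id=507: ✓ → 63
loan_id=508: ✗
loan_id=509: ✗
ltv_avg = (65 + 320 + 63) / 3 = 149.3333333333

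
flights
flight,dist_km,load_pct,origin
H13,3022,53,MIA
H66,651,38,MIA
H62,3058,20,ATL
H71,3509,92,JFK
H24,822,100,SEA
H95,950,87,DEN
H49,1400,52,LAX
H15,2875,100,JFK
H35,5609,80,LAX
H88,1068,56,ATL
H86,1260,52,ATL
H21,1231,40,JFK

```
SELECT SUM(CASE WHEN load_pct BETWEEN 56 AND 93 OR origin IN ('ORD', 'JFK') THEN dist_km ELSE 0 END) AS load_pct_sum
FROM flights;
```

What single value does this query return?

flight=H13: ✗
flight=H66: ✗
flight=H62: ✗
flight=H71: ✓ → 3509
flight=H24: ✗
flight=H95: ✓ → 950
flight=H49: ✗
flight=H15: ✓ → 2875
flight=H35: ✓ → 5609
flight=H88: ✓ → 1068
flight=H86: ✗
flight=H21: ✓ → 1231
load_pct_sum = 3509 + 950 + 2875 + 5609 + 1068 + 1231 = 15242

15242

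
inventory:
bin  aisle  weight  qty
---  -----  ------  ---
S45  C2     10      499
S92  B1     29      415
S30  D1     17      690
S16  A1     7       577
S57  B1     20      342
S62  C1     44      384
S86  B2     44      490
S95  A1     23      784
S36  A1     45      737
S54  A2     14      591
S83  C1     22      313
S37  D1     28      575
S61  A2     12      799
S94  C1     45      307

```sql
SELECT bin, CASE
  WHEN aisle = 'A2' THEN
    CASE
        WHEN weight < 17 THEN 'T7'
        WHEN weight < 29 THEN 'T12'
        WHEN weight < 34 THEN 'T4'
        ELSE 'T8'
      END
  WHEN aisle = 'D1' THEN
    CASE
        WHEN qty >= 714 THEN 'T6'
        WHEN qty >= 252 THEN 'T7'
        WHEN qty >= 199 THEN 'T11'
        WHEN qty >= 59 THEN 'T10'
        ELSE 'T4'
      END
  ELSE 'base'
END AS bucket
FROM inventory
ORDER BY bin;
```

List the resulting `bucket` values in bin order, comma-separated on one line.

base, T7, base, T7, base, T7, base, T7, base, base, base, base, base, base

bin=S16: aisle='A1' → outer ELSE → base
bin=S30: aisle='D1' → inner[qty >= 252] → T7
bin=S36: aisle='A1' → outer ELSE → base
bin=S37: aisle='D1' → inner[qty >= 252] → T7
bin=S45: aisle='C2' → outer ELSE → base
bin=S54: aisle='A2' → inner[weight < 17] → T7
bin=S57: aisle='B1' → outer ELSE → base
bin=S61: aisle='A2' → inner[weight < 17] → T7
bin=S62: aisle='C1' → outer ELSE → base
bin=S83: aisle='C1' → outer ELSE → base
bin=S86: aisle='B2' → outer ELSE → base
bin=S92: aisle='B1' → outer ELSE → base
bin=S94: aisle='C1' → outer ELSE → base
bin=S95: aisle='A1' → outer ELSE → base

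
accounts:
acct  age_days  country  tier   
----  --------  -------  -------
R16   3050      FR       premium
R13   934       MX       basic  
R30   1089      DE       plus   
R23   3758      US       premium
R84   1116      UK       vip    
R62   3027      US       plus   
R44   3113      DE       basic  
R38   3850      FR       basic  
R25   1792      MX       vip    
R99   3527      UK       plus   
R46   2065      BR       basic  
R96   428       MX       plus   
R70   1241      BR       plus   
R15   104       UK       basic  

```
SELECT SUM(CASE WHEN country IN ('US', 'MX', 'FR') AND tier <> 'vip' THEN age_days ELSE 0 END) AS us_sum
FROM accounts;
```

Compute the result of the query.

15047

acct=R16: ✓ → 3050
acct=R13: ✓ → 934
acct=R30: ✗
acct=R23: ✓ → 3758
acct=R84: ✗
acct=R62: ✓ → 3027
acct=R44: ✗
acct=R38: ✓ → 3850
acct=R25: ✗
acct=R99: ✗
acct=R46: ✗
acct=R96: ✓ → 428
acct=R70: ✗
acct=R15: ✗
us_sum = 3050 + 934 + 3758 + 3027 + 3850 + 428 = 15047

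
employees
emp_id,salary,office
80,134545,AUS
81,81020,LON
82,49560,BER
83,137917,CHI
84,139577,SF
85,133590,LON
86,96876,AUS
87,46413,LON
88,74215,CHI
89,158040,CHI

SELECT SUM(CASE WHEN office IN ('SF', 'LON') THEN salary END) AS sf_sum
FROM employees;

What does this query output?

400600

emp_id=80: ✗
emp_id=81: ✓ → 81020
emp_id=82: ✗
emp_id=83: ✗
emp_id=84: ✓ → 139577
emp_id=85: ✓ → 133590
emp_id=86: ✗
emp_id=87: ✓ → 46413
emp_id=88: ✗
emp_id=89: ✗
sf_sum = 81020 + 139577 + 133590 + 46413 = 400600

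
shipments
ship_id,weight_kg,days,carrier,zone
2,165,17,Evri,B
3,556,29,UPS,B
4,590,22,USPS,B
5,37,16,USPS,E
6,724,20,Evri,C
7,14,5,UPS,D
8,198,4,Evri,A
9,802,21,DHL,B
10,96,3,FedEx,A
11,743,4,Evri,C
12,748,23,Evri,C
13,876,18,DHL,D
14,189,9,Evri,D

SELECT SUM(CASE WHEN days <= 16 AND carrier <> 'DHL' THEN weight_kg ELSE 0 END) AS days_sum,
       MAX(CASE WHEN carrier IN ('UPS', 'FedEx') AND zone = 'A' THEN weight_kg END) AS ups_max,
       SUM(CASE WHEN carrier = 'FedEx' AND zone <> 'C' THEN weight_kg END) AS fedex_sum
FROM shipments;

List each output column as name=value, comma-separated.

days_sum=1277, ups_max=96, fedex_sum=96

[days_sum: days <= 16 AND carrier <> 'DHL']
ship_id=2: ✗
ship_id=3: ✗
ship_id=4: ✗
ship_id=5: ✓ → 37
ship_id=6: ✗
ship_id=7: ✓ → 14
ship_id=8: ✓ → 198
ship_id=9: ✗
ship_id=10: ✓ → 96
ship_id=11: ✓ → 743
ship_id=12: ✗
ship_id=13: ✗
ship_id=14: ✓ → 189
days_sum = 37 + 14 + 198 + 96 + 743 + 189 = 1277
—
[ups_max: carrier IN ('UPS', 'FedEx') AND zone = 'A']
ship_id=2: ✗
ship_id=3: ✗
ship_id=4: ✗
ship_id=5: ✗
ship_id=6: ✗
ship_id=7: ✗
ship_id=8: ✗
ship_id=9: ✗
ship_id=10: ✓ → 96
ship_id=11: ✗
ship_id=12: ✗
ship_id=13: ✗
ship_id=14: ✗
ups_max = MAX(96) = 96
—
[fedex_sum: carrier = 'FedEx' AND zone <> 'C']
ship_id=2: ✗
ship_id=3: ✗
ship_id=4: ✗
ship_id=5: ✗
ship_id=6: ✗
ship_id=7: ✗
ship_id=8: ✗
ship_id=9: ✗
ship_id=10: ✓ → 96
ship_id=11: ✗
ship_id=12: ✗
ship_id=13: ✗
ship_id=14: ✗
fedex_sum = 96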